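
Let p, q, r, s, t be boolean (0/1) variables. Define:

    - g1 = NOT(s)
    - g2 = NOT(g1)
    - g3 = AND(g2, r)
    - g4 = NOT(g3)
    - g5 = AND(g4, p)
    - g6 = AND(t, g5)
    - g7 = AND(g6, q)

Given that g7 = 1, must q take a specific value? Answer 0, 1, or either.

g7 = AND(g6, q) must be 1, so both g6 = 1 and q = 1.
Every assignment with g7 = 1 has q = 1; there are 3 such assignment(s).
  p=1, q=1, r=0, s=0, t=1
  p=1, q=1, r=0, s=1, t=1
  p=1, q=1, r=1, s=0, t=1

1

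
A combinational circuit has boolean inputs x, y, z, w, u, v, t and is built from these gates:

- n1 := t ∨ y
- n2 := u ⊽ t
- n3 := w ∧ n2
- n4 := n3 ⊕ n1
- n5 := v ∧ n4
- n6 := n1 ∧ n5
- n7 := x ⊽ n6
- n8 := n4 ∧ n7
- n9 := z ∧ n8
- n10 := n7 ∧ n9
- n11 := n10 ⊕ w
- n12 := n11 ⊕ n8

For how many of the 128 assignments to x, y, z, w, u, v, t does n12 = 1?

63

n12 = n11 ⊕ n8 must be 1, so n11 and n8 differ.
Enumerating the 128 input combinations, 63 give n12 = 1 and 65 give n12 = 0.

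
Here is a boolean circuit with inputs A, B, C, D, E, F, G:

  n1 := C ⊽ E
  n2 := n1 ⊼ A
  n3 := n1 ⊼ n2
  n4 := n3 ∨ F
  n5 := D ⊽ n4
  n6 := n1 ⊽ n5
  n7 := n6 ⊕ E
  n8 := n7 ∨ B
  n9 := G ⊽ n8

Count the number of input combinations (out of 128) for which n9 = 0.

104

n9 = G ⊽ n8 must be 0, so at least one of G, n8 is 1.
Enumerating the 128 input combinations, 104 give n9 = 0 and 24 give n9 = 1.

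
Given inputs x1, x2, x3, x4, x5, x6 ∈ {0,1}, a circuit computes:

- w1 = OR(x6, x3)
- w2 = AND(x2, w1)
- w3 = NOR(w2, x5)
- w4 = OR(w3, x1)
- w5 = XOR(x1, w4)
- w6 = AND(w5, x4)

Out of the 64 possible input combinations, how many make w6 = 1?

5

w6 = AND(w5, x4) must be 1, so both w5 = 1 and x4 = 1.
Enumerating the 64 input combinations, 5 give w6 = 1 and 59 give w6 = 0.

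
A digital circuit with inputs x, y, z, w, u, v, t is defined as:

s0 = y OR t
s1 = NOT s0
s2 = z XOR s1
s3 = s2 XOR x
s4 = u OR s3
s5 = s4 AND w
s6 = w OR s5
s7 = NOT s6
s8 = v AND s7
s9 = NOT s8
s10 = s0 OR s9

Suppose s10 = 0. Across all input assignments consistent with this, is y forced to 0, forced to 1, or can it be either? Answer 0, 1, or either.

0

s10 = s0 OR s9 must be 0, so both s0 = 0 and s9 = 0.
s0 = y OR t must be 0, so both y = 0 and t = 0.
s9 = NOT s8 must be 0, so s8 = 1.
Every assignment with s10 = 0 has y = 0; there are 8 such assignment(s).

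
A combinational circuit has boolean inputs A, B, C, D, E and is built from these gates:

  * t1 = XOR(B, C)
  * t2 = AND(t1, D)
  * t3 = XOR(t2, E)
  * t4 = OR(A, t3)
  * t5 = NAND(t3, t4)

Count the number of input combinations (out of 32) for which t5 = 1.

t5 = NAND(t3, t4) must be 1, so at least one of t3, t4 is 0.
Enumerating the 32 input combinations, 16 give t5 = 1 and 16 give t5 = 0.

16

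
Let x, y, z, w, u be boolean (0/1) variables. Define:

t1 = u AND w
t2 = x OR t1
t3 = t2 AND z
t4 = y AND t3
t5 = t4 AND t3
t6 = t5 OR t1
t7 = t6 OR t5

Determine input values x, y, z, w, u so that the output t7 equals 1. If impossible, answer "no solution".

Check with x=0, y=0, z=1, w=1, u=1:
t1 = u AND w = 1 AND 1 = 1
t2 = x OR t1 = 0 OR 1 = 1
t3 = t2 AND z = 1 AND 1 = 1
t4 = y AND t3 = 0 AND 1 = 0
t5 = t4 AND t3 = 0 AND 1 = 0
t6 = t5 OR t1 = 0 OR 1 = 1
t7 = t6 OR t5 = 1 OR 0 = 1
So t7 = 1 as required.

x=0, y=0, z=1, w=1, u=1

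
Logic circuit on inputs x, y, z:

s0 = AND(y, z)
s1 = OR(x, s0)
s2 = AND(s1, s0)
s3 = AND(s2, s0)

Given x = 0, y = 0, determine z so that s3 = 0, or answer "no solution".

z=0

s3 = AND(s2, s0) must be 0, so at least one of s2, s0 is 0.
Check with x = 0, y = 0 and z=0:
s0 = AND(y, z) = AND(0, 0) = 0
s1 = OR(x, s0) = OR(0, 0) = 0
s2 = AND(s1, s0) = AND(0, 0) = 0
s3 = AND(s2, s0) = AND(0, 0) = 0
So s3 = 0.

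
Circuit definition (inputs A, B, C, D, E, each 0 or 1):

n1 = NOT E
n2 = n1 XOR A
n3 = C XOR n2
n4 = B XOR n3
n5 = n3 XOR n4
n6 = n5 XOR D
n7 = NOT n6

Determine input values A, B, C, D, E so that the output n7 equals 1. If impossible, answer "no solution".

A=1, B=1, C=0, D=1, E=0

Check with A=1, B=1, C=0, D=1, E=0:
n1 = NOT E = NOT 0 = 1
n2 = n1 XOR A = 1 XOR 1 = 0
n3 = C XOR n2 = 0 XOR 0 = 0
n4 = B XOR n3 = 1 XOR 0 = 1
n5 = n3 XOR n4 = 0 XOR 1 = 1
n6 = n5 XOR D = 1 XOR 1 = 0
n7 = NOT n6 = NOT 0 = 1
So n7 = 1 as required.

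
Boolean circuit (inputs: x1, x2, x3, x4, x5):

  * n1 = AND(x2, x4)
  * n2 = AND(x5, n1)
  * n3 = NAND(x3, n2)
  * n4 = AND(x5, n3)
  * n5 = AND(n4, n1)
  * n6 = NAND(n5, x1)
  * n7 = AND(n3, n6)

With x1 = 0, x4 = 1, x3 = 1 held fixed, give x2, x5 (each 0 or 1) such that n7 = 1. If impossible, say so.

Check with x1 = 0, x4 = 1, x3 = 1 and x2=0, x5=0:
n1 = AND(x2, x4) = AND(0, 1) = 0
n2 = AND(x5, n1) = AND(0, 0) = 0
n3 = NAND(x3, n2) = NAND(1, 0) = 1
n4 = AND(x5, n3) = AND(0, 1) = 0
n5 = AND(n4, n1) = AND(0, 0) = 0
n6 = NAND(n5, x1) = NAND(0, 0) = 1
n7 = AND(n3, n6) = AND(1, 1) = 1
So n7 = 1.

x2=0 x5=0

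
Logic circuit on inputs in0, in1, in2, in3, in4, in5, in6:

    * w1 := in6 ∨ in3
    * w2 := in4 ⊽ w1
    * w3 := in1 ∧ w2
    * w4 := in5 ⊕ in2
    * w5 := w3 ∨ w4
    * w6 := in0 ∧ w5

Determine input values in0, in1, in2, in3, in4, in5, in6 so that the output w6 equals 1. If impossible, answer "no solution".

in0=1, in1=1, in2=1, in3=0, in4=1, in5=0, in6=1

w6 = in0 ∧ w5 must be 1, so both in0 = 1 and w5 = 1.
w5 = w3 ∨ w4 must be 1, so at least one of w3, w4 is 1.
Check with in0=1, in1=1, in2=1, in3=0, in4=1, in5=0, in6=1:
w1 = in6 ∨ in3 = 1 ∨ 0 = 1
w2 = in4 ⊽ w1 = 1 ⊽ 1 = 0
w3 = in1 ∧ w2 = 1 ∧ 0 = 0
w4 = in5 ⊕ in2 = 0 ⊕ 1 = 1
w5 = w3 ∨ w4 = 0 ∨ 1 = 1
w6 = in0 ∧ w5 = 1 ∧ 1 = 1
So w6 = 1 as required.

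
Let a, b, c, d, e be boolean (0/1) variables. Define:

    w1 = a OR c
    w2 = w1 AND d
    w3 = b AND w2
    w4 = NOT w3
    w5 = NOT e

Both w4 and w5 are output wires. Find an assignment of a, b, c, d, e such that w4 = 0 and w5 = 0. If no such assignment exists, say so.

Check with a=1 b=1 c=1 d=1 e=1:
w1 = a OR c = 1 OR 1 = 1
w2 = w1 AND d = 1 AND 1 = 1
w3 = b AND w2 = 1 AND 1 = 1
w4 = NOT w3 = NOT 1 = 0
w5 = NOT e = NOT 1 = 0
So w4 = 0 and w5 = 0.

a=1 b=1 c=1 d=1 e=1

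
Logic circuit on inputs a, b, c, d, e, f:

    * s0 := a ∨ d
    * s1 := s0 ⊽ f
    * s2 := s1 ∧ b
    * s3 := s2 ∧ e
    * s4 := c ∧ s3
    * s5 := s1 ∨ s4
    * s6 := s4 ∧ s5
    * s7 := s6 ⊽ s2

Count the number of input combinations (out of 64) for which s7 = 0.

4

s7 = s6 ⊽ s2 must be 0, so at least one of s6, s2 is 1.
Satisfying assignments:
  a=0, b=1, c=0, d=0, e=0, f=0
  a=0, b=1, c=0, d=0, e=1, f=0
  a=0, b=1, c=1, d=0, e=0, f=0
  a=0, b=1, c=1, d=0, e=1, f=0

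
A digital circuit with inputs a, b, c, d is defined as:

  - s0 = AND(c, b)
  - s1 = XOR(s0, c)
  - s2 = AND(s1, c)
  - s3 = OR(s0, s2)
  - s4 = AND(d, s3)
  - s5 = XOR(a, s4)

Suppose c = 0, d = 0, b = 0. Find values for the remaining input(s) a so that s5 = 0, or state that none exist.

a=0

s5 = XOR(a, s4) must be 0, so a and s4 are equal.
Check with c = 0, d = 0, b = 0 and a=0:
s0 = AND(c, b) = AND(0, 0) = 0
s1 = XOR(s0, c) = XOR(0, 0) = 0
s2 = AND(s1, c) = AND(0, 0) = 0
s3 = OR(s0, s2) = OR(0, 0) = 0
s4 = AND(d, s3) = AND(0, 0) = 0
s5 = XOR(a, s4) = XOR(0, 0) = 0
So s5 = 0.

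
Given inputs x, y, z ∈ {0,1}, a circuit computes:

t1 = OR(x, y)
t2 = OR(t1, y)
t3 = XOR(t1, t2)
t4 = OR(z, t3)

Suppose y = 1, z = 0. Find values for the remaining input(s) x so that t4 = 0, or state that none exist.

x=0

Check with y = 1, z = 0 and x=0:
t1 = OR(x, y) = OR(0, 1) = 1
t2 = OR(t1, y) = OR(1, 1) = 1
t3 = XOR(t1, t2) = XOR(1, 1) = 0
t4 = OR(z, t3) = OR(0, 0) = 0
So t4 = 0.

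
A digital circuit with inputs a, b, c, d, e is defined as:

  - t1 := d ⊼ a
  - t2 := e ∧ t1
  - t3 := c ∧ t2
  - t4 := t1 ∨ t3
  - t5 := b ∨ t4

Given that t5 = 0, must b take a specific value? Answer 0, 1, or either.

t5 = b ∨ t4 must be 0, so both b = 0 and t4 = 0.
t4 = t1 ∨ t3 must be 0, so both t1 = 0 and t3 = 0.
Every assignment with t5 = 0 has b = 0; there are 4 such assignment(s).
  a=1, b=0, c=0, d=1, e=0
  a=1, b=0, c=0, d=1, e=1
  a=1, b=0, c=1, d=1, e=0
  a=1, b=0, c=1, d=1, e=1

0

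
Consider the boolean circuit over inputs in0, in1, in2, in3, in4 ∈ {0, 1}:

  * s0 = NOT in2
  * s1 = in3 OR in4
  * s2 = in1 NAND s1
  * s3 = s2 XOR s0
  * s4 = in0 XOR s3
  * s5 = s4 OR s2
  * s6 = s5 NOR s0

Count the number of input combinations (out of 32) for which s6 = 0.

29

s6 = s5 NOR s0 must be 0, so at least one of s5, s0 is 1.
Enumerating the 32 input combinations, 29 give s6 = 0 and 3 give s6 = 1.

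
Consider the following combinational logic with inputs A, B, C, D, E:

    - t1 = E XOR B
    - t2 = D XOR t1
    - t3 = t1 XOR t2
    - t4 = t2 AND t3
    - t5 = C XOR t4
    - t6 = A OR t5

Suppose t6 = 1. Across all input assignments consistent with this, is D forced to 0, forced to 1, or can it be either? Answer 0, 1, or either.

Both values of D occur among assignments with t6 = 1:
  D=0: A=0, B=0, C=1, D=0, E=0
  D=1: A=0, B=0, C=0, D=1, E=0

either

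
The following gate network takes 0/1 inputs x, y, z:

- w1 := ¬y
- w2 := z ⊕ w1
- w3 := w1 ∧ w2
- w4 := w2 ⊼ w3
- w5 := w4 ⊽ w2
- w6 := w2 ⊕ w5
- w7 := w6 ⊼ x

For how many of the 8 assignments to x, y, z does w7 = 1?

w7 = w6 ⊼ x must be 1, so at least one of w6, x is 0.
Satisfying assignments:
  x=0, y=0, z=0
  x=0, y=0, z=1
  x=0, y=1, z=0
  x=0, y=1, z=1
  x=1, y=0, z=1
  x=1, y=1, z=0

6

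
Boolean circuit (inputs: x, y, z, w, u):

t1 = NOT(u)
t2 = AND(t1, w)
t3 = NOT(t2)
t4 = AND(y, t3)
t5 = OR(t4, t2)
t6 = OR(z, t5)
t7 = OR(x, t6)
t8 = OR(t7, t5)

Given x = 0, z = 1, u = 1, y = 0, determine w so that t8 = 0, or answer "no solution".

With x = 0, z = 1, u = 1, y = 0 fixed, none of the 2 settings of w give t8 = 0.
For example, with w=1:
t1 = NOT(u) = NOT 1 = 0
t2 = AND(t1, w) = AND(0, 1) = 0
t3 = NOT(t2) = NOT 0 = 1
t4 = AND(y, t3) = AND(0, 1) = 0
t5 = OR(t4, t2) = OR(0, 0) = 0
t6 = OR(z, t5) = OR(1, 0) = 1
t7 = OR(x, t6) = OR(0, 1) = 1
t8 = OR(t7, t5) = OR(1, 0) = 1
giving t8 = 1 ≠ 0.

no solution exists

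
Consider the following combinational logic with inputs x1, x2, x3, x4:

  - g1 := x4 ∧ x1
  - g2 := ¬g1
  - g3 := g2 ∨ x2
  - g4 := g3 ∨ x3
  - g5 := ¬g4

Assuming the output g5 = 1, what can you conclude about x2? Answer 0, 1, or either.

0

g5 = ¬g4 must be 1, so g4 = 0.
g4 = g3 ∨ x3 must be 0, so both g3 = 0 and x3 = 0.
g3 = g2 ∨ x2 must be 0, so both g2 = 0 and x2 = 0.
Every assignment with g5 = 1 has x2 = 0; there are 1 such assignment(s).
  x1=1, x2=0, x3=0, x4=1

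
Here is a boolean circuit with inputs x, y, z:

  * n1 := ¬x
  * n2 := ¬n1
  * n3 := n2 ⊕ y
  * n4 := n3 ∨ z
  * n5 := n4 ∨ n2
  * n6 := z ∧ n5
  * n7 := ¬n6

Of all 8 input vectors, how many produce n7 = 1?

4

n7 = ¬n6 must be 1, so n6 = 0.
n6 = z ∧ n5 must be 0, so at least one of z, n5 is 0.
Satisfying assignments:
  x=0, y=0, z=0
  x=0, y=1, z=0
  x=1, y=0, z=0
  x=1, y=1, z=0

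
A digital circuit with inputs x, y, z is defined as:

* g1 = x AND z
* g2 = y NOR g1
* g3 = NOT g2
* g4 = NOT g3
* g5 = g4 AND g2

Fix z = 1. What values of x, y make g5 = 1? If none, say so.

x=0 y=0

Check with z = 1 and x=0, y=0:
g1 = x AND z = 0 AND 1 = 0
g2 = y NOR g1 = 0 NOR 0 = 1
g3 = NOT g2 = NOT 1 = 0
g4 = NOT g3 = NOT 0 = 1
g5 = g4 AND g2 = 1 AND 1 = 1
So g5 = 1.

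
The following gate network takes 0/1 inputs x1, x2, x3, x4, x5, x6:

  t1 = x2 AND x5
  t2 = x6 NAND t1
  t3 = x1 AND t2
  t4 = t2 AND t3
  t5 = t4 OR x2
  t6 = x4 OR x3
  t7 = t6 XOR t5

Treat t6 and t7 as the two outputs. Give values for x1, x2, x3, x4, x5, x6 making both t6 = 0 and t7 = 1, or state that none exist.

x1=0, x2=1, x3=0, x4=0, x5=1, x6=0

Check with x1=0, x2=1, x3=0, x4=0, x5=1, x6=0:
t1 = x2 AND x5 = 1 AND 1 = 1
t2 = x6 NAND t1 = 0 NAND 1 = 1
t3 = x1 AND t2 = 0 AND 1 = 0
t4 = t2 AND t3 = 1 AND 0 = 0
t5 = t4 OR x2 = 0 OR 1 = 1
t6 = x4 OR x3 = 0 OR 0 = 0
t7 = t6 XOR t5 = 0 XOR 1 = 1
So t6 = 0 and t7 = 1.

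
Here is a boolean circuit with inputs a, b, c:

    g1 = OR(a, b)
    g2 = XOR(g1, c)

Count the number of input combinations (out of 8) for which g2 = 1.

g2 = XOR(g1, c) must be 1, so g1 and c differ.
Satisfying assignments:
  a=0, b=0, c=1
  a=0, b=1, c=0
  a=1, b=0, c=0
  a=1, b=1, c=0

4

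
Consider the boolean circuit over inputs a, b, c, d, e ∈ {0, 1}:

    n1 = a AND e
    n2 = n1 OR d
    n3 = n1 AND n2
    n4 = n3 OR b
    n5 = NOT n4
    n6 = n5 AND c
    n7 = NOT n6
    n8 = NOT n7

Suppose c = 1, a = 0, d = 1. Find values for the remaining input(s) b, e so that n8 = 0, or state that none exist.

Check with c = 1, a = 0, d = 1 and b=1, e=0:
n1 = a AND e = 0 AND 0 = 0
n2 = n1 OR d = 0 OR 1 = 1
n3 = n1 AND n2 = 0 AND 1 = 0
n4 = n3 OR b = 0 OR 1 = 1
n5 = NOT n4 = NOT 1 = 0
n6 = n5 AND c = 0 AND 1 = 0
n7 = NOT n6 = NOT 0 = 1
n8 = NOT n7 = NOT 1 = 0
So n8 = 0.

b=1, e=0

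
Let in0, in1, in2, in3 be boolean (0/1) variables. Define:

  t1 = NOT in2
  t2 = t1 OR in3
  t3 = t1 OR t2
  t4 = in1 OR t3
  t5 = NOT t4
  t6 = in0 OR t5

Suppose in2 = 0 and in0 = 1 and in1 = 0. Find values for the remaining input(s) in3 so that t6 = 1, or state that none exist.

in3=0

Check with in2 = 0 and in0 = 1 and in1 = 0 and in3=0:
t1 = NOT in2 = NOT 0 = 1
t2 = t1 OR in3 = 1 OR 0 = 1
t3 = t1 OR t2 = 1 OR 1 = 1
t4 = in1 OR t3 = 0 OR 1 = 1
t5 = NOT t4 = NOT 1 = 0
t6 = in0 OR t5 = 1 OR 0 = 1
So t6 = 1.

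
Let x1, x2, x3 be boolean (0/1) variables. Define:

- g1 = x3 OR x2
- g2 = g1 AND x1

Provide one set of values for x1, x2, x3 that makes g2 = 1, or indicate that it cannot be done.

Check with x1=1, x2=1, x3=0:
g1 = x3 OR x2 = 0 OR 1 = 1
g2 = g1 AND x1 = 1 AND 1 = 1
So g2 = 1 as required.

x1=1, x2=1, x3=0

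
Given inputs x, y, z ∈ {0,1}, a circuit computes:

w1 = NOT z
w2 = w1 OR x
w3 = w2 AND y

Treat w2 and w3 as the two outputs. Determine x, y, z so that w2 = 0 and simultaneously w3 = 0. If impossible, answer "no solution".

Check with x=0, y=0, z=1:
w1 = NOT z = NOT 1 = 0
w2 = w1 OR x = 0 OR 0 = 0
w3 = w2 AND y = 0 AND 0 = 0
So w2 = 0 and w3 = 0.

x=0, y=0, z=1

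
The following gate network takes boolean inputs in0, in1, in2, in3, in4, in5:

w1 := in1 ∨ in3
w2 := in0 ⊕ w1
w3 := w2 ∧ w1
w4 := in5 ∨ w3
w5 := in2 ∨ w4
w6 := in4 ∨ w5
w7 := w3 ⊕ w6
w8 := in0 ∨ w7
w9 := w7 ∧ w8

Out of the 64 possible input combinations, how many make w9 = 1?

w9 = w7 ∧ w8 must be 1, so both w7 = 1 and w8 = 1.
w7 = w3 ⊕ w6 must be 1, so w3 and w6 differ.
w8 = in0 ∨ w7 must be 1, so at least one of in0, w7 is 1.
Enumerating the 64 input combinations, 35 give w9 = 1 and 29 give w9 = 0.

35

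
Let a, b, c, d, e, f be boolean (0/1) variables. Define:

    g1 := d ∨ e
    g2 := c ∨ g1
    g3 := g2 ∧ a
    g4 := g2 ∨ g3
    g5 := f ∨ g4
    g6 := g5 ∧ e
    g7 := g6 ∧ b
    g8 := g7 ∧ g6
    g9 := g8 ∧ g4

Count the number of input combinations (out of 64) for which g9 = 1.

g9 = g8 ∧ g4 must be 1, so both g8 = 1 and g4 = 1.
Enumerating the 64 input combinations, 16 give g9 = 1 and 48 give g9 = 0.

16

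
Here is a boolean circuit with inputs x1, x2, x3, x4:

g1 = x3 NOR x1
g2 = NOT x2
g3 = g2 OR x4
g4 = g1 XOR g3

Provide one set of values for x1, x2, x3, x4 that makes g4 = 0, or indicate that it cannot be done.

g4 = g1 XOR g3 must be 0, so g1 and g3 are equal.
Check with x1=0 x2=0 x3=0 x4=1:
g1 = x3 NOR x1 = 0 NOR 0 = 1
g2 = NOT x2 = NOT 0 = 1
g3 = g2 OR x4 = 1 OR 1 = 1
g4 = g1 XOR g3 = 1 XOR 1 = 0
So g4 = 0 as required.

x1=0 x2=0 x3=0 x4=1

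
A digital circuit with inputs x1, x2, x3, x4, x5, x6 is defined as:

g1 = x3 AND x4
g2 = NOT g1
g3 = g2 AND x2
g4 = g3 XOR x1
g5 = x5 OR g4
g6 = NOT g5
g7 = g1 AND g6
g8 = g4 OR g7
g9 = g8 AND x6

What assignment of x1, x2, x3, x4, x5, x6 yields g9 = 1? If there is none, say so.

Check with x1=1 x2=0 x3=0 x4=0 x5=0 x6=1:
g1 = x3 AND x4 = 0 AND 0 = 0
g2 = NOT g1 = NOT 0 = 1
g3 = g2 AND x2 = 1 AND 0 = 0
g4 = g3 XOR x1 = 0 XOR 1 = 1
g5 = x5 OR g4 = 0 OR 1 = 1
g6 = NOT g5 = NOT 1 = 0
g7 = g1 AND g6 = 0 AND 0 = 0
g8 = g4 OR g7 = 1 OR 0 = 1
g9 = g8 AND x6 = 1 AND 1 = 1
So g9 = 1 as required.

x1=1 x2=0 x3=0 x4=0 x5=0 x6=1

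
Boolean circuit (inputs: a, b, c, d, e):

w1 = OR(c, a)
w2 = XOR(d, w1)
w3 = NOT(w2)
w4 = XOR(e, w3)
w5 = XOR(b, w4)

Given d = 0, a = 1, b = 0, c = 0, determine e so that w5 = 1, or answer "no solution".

e=1

w5 = XOR(b, w4) must be 1, so b and w4 differ.
Check with d = 0, a = 1, b = 0, c = 0 and e=1:
w1 = OR(c, a) = OR(0, 1) = 1
w2 = XOR(d, w1) = XOR(0, 1) = 1
w3 = NOT(w2) = NOT 1 = 0
w4 = XOR(e, w3) = XOR(1, 0) = 1
w5 = XOR(b, w4) = XOR(0, 1) = 1
So w5 = 1.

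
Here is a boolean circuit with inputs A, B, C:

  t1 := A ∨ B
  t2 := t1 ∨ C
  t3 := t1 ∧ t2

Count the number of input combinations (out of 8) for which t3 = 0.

t3 = t1 ∧ t2 must be 0, so at least one of t1, t2 is 0.
Satisfying assignments:
  A=0, B=0, C=0
  A=0, B=0, C=1

2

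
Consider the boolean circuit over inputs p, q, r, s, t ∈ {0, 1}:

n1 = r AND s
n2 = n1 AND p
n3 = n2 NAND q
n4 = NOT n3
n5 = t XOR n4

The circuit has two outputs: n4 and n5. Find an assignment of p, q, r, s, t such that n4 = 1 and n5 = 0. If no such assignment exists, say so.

p=1, q=1, r=1, s=1, t=1

Check with p=1, q=1, r=1, s=1, t=1:
n1 = r AND s = 1 AND 1 = 1
n2 = n1 AND p = 1 AND 1 = 1
n3 = n2 NAND q = 1 NAND 1 = 0
n4 = NOT n3 = NOT 0 = 1
n5 = t XOR n4 = 1 XOR 1 = 0
So n4 = 1 and n5 = 0.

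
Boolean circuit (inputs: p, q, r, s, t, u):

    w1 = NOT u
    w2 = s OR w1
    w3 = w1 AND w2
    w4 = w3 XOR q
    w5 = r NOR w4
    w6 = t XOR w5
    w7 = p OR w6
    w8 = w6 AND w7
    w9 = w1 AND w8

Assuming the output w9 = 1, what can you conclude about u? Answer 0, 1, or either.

w9 = w1 AND w8 must be 1, so both w1 = 1 and w8 = 1.
w1 = NOT u must be 1, so u = 0.
Every assignment with w9 = 1 has u = 0; there are 16 such assignment(s).

0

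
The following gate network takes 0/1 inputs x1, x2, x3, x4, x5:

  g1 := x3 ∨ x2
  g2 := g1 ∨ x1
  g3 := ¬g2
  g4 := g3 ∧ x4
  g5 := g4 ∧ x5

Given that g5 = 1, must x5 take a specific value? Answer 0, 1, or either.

g5 = g4 ∧ x5 must be 1, so both g4 = 1 and x5 = 1.
g4 = g3 ∧ x4 must be 1, so both g3 = 1 and x4 = 1.
g3 = ¬g2 must be 1, so g2 = 0.
Every assignment with g5 = 1 has x5 = 1; there are 1 such assignment(s).
  x1=0, x2=0, x3=0, x4=1, x5=1

1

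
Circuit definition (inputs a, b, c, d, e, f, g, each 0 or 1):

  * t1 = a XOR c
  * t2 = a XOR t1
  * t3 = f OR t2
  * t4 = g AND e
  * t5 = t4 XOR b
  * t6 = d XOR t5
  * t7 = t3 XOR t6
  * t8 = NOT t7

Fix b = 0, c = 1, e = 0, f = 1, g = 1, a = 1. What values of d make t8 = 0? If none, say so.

d=0

Check with b = 0, c = 1, e = 0, f = 1, g = 1, a = 1 and d=0:
t1 = a XOR c = 1 XOR 1 = 0
t2 = a XOR t1 = 1 XOR 0 = 1
t3 = f OR t2 = 1 OR 1 = 1
t4 = g AND e = 1 AND 0 = 0
t5 = t4 XOR b = 0 XOR 0 = 0
t6 = d XOR t5 = 0 XOR 0 = 0
t7 = t3 XOR t6 = 1 XOR 0 = 1
t8 = NOT t7 = NOT 1 = 0
So t8 = 0.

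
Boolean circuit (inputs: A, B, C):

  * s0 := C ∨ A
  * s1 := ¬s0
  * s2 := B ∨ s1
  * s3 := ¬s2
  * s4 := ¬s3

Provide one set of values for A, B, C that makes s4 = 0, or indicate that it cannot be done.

A=0 B=0 C=1

Check with A=0 B=0 C=1:
s0 = C ∨ A = 1 ∨ 0 = 1
s1 = ¬s0 = ¬1 = 0
s2 = B ∨ s1 = 0 ∨ 0 = 0
s3 = ¬s2 = ¬0 = 1
s4 = ¬s3 = ¬1 = 0
So s4 = 0 as required.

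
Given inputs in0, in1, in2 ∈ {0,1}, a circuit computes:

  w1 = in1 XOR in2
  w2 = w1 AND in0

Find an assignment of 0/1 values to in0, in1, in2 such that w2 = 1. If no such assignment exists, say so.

in0=1 in1=0 in2=1

Check with in0=1 in1=0 in2=1:
w1 = in1 XOR in2 = 0 XOR 1 = 1
w2 = w1 AND in0 = 1 AND 1 = 1
So w2 = 1 as required.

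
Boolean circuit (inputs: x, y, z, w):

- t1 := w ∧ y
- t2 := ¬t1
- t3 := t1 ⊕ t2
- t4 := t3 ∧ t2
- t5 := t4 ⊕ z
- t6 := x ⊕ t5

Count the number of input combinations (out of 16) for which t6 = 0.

t6 = x ⊕ t5 must be 0, so x and t5 are equal.
Enumerating the 16 input combinations, 8 give t6 = 0 and 8 give t6 = 1.

8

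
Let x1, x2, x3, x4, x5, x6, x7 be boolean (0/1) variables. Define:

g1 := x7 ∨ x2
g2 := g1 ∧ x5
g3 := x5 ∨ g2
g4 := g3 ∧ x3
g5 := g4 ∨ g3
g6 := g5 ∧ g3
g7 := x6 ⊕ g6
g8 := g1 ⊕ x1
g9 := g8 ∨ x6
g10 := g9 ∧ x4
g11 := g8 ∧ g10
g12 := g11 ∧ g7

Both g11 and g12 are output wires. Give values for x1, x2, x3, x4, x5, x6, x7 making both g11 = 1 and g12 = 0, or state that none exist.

x1=0 x2=1 x3=1 x4=1 x5=1 x6=1 x7=1

Check with x1=0 x2=1 x3=1 x4=1 x5=1 x6=1 x7=1:
g1 = x7 ∨ x2 = 1 ∨ 1 = 1
g2 = g1 ∧ x5 = 1 ∧ 1 = 1
g3 = x5 ∨ g2 = 1 ∨ 1 = 1
g4 = g3 ∧ x3 = 1 ∧ 1 = 1
g5 = g4 ∨ g3 = 1 ∨ 1 = 1
g6 = g5 ∧ g3 = 1 ∧ 1 = 1
g7 = x6 ⊕ g6 = 1 ⊕ 1 = 0
g8 = g1 ⊕ x1 = 1 ⊕ 0 = 1
g9 = g8 ∨ x6 = 1 ∨ 1 = 1
g10 = g9 ∧ x4 = 1 ∧ 1 = 1
g11 = g8 ∧ g10 = 1 ∧ 1 = 1
g12 = g11 ∧ g7 = 1 ∧ 0 = 0
So g11 = 1 and g12 = 0.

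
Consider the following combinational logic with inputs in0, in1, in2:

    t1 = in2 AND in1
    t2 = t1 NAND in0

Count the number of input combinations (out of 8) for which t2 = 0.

1

t2 = t1 NAND in0 must be 0, so both t1 = 1 and in0 = 1.
t1 = in2 AND in1 must be 1, so both in2 = 1 and in1 = 1.
Satisfying assignments:
  in0=1, in1=1, in2=1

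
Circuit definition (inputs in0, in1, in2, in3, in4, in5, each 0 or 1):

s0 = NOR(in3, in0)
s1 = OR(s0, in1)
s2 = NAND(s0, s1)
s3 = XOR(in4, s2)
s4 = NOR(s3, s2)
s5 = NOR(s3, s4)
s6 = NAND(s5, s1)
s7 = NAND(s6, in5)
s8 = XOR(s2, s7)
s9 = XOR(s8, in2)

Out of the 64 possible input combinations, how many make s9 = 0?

32

s9 = XOR(s8, in2) must be 0, so s8 and in2 are equal.
Enumerating the 64 input combinations, 32 give s9 = 0 and 32 give s9 = 1.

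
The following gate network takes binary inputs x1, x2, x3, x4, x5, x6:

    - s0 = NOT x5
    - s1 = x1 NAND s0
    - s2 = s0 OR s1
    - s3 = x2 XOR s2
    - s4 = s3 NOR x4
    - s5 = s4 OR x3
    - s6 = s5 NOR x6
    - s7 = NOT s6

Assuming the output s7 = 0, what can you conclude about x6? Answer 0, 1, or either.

0

s7 = NOT s6 must be 0, so s6 = 1.
s6 = s5 NOR x6 must be 1, so both s5 = 0 and x6 = 0.
Every assignment with s7 = 0 has x6 = 0; there are 12 such assignment(s).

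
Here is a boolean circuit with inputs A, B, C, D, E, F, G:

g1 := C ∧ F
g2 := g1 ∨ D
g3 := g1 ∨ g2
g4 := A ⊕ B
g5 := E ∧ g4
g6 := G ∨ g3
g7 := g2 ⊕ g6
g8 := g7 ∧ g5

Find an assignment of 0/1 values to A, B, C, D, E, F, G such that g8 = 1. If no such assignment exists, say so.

A=1 B=0 C=0 D=0 E=1 F=0 G=1

g8 = g7 ∧ g5 must be 1, so both g7 = 1 and g5 = 1.
g7 = g2 ⊕ g6 must be 1, so g2 and g6 differ.
g5 = E ∧ g4 must be 1, so both E = 1 and g4 = 1.
Check with A=1 B=0 C=0 D=0 E=1 F=0 G=1:
g1 = C ∧ F = 0 ∧ 0 = 0
g2 = g1 ∨ D = 0 ∨ 0 = 0
g3 = g1 ∨ g2 = 0 ∨ 0 = 0
g4 = A ⊕ B = 1 ⊕ 0 = 1
g5 = E ∧ g4 = 1 ∧ 1 = 1
g6 = G ∨ g3 = 1 ∨ 0 = 1
g7 = g2 ⊕ g6 = 0 ⊕ 1 = 1
g8 = g7 ∧ g5 = 1 ∧ 1 = 1
So g8 = 1 as required.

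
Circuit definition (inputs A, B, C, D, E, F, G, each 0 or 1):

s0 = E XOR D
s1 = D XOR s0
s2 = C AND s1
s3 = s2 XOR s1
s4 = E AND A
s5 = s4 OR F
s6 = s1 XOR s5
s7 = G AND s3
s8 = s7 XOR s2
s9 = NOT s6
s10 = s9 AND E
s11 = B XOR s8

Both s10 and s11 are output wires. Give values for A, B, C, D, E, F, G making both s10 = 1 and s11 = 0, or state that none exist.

Check with A=1 B=1 C=1 D=1 E=1 F=0 G=0:
s0 = E XOR D = 1 XOR 1 = 0
s1 = D XOR s0 = 1 XOR 0 = 1
s2 = C AND s1 = 1 AND 1 = 1
s3 = s2 XOR s1 = 1 XOR 1 = 0
s4 = E AND A = 1 AND 1 = 1
s5 = s4 OR F = 1 OR 0 = 1
s6 = s1 XOR s5 = 1 XOR 1 = 0
s7 = G AND s3 = 0 AND 0 = 0
s8 = s7 XOR s2 = 0 XOR 1 = 1
s9 = NOT s6 = NOT 0 = 1
s10 = s9 AND E = 1 AND 1 = 1
s11 = B XOR s8 = 1 XOR 1 = 0
So s10 = 1 and s11 = 0.

A=1 B=1 C=1 D=1 E=1 F=0 G=0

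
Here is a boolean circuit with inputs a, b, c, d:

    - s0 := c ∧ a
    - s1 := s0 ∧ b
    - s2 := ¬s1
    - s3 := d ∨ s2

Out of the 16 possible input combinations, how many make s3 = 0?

s3 = d ∨ s2 must be 0, so both d = 0 and s2 = 0.
s2 = ¬s1 must be 0, so s1 = 1.
Satisfying assignments:
  a=1, b=1, c=1, d=0

1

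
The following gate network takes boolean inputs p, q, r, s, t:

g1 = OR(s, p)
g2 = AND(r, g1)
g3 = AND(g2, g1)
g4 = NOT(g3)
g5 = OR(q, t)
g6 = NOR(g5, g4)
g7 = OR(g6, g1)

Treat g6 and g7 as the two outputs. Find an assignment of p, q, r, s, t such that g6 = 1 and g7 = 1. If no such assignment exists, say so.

p=1, q=0, r=1, s=0, t=0

Check with p=1, q=0, r=1, s=0, t=0:
g1 = OR(s, p) = OR(0, 1) = 1
g2 = AND(r, g1) = AND(1, 1) = 1
g3 = AND(g2, g1) = AND(1, 1) = 1
g4 = NOT(g3) = NOT 1 = 0
g5 = OR(q, t) = OR(0, 0) = 0
g6 = NOR(g5, g4) = NOR(0, 0) = 1
g7 = OR(g6, g1) = OR(1, 1) = 1
So g6 = 1 and g7 = 1.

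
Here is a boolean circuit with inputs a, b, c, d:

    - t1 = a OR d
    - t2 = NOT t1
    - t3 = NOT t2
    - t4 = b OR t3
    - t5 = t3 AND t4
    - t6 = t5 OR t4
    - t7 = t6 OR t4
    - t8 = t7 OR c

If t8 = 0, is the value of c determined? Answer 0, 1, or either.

0

t8 = t7 OR c must be 0, so both t7 = 0 and c = 0.
Every assignment with t8 = 0 has c = 0; there are 1 such assignment(s).
  a=0, b=0, c=0, d=0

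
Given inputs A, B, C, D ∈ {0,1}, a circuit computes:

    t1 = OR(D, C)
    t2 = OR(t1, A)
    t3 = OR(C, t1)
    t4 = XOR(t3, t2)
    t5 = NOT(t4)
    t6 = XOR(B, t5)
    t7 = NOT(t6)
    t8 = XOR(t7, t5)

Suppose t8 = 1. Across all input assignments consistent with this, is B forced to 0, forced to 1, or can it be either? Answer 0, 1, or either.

t8 = XOR(t7, t5) must be 1, so t7 and t5 differ.
Every assignment with t8 = 1 has B = 0; there are 8 such assignment(s).

0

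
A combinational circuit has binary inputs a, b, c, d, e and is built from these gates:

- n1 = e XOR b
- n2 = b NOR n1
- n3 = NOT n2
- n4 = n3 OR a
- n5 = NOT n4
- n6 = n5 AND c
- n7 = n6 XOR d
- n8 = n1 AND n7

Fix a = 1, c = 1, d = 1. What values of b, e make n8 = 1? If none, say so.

n8 = n1 AND n7 must be 1, so both n1 = 1 and n7 = 1.
n1 = e XOR b must be 1, so e and b differ.
Check with a = 1, c = 1, d = 1 and b=1, e=0:
n1 = e XOR b = 0 XOR 1 = 1
n2 = b NOR n1 = 1 NOR 1 = 0
n3 = NOT n2 = NOT 0 = 1
n4 = n3 OR a = 1 OR 1 = 1
n5 = NOT n4 = NOT 1 = 0
n6 = n5 AND c = 0 AND 1 = 0
n7 = n6 XOR d = 0 XOR 1 = 1
n8 = n1 AND n7 = 1 AND 1 = 1
So n8 = 1.

b=1 e=0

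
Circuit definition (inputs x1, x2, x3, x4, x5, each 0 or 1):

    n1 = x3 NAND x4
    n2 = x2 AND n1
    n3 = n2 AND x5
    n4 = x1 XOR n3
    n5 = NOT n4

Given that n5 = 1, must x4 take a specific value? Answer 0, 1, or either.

either

Both values of x4 occur among assignments with n5 = 1:
  x4=0: x1=0, x2=0, x3=0, x4=0, x5=0
  x4=1: x1=0, x2=0, x3=0, x4=1, x5=0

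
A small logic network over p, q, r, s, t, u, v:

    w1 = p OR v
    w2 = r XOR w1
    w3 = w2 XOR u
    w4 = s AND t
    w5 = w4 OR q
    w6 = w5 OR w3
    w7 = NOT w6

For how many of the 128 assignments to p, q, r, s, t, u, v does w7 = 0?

104

w7 = NOT w6 must be 0, so w6 = 1.
w6 = w5 OR w3 must be 1, so at least one of w5, w3 is 1.
Enumerating the 128 input combinations, 104 give w7 = 0 and 24 give w7 = 1.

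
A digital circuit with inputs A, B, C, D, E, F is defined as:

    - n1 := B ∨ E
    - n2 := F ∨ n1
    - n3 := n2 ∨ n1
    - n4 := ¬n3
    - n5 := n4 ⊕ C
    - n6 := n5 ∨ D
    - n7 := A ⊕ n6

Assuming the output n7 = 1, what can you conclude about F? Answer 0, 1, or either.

either

Both values of F occur among assignments with n7 = 1:
  F=0: A=0, B=0, C=0, D=0, E=0, F=0
  F=1: A=0, B=0, C=0, D=1, E=0, F=1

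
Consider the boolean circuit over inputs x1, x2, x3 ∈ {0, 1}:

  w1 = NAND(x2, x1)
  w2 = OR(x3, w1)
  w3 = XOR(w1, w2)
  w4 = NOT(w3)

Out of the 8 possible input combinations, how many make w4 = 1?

7

w4 = NOT(w3) must be 1, so w3 = 0.
w3 = XOR(w1, w2) must be 0, so w1 and w2 are equal.
Enumerating the 8 input combinations, 7 give w4 = 1 and 1 give w4 = 0.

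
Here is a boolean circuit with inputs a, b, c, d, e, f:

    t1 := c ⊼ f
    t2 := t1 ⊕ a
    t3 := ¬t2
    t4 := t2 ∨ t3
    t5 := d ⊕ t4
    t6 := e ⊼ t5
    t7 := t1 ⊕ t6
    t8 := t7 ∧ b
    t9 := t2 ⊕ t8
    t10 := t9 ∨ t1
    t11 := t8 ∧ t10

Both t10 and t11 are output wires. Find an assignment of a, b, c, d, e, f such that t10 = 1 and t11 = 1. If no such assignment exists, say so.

a=0 b=1 c=1 d=0 e=1 f=0

Check with a=0 b=1 c=1 d=0 e=1 f=0:
t1 = c ⊼ f = 1 ⊼ 0 = 1
t2 = t1 ⊕ a = 1 ⊕ 0 = 1
t3 = ¬t2 = ¬1 = 0
t4 = t2 ∨ t3 = 1 ∨ 0 = 1
t5 = d ⊕ t4 = 0 ⊕ 1 = 1
t6 = e ⊼ t5 = 1 ⊼ 1 = 0
t7 = t1 ⊕ t6 = 1 ⊕ 0 = 1
t8 = t7 ∧ b = 1 ∧ 1 = 1
t9 = t2 ⊕ t8 = 1 ⊕ 1 = 0
t10 = t9 ∨ t1 = 0 ∨ 1 = 1
t11 = t8 ∧ t10 = 1 ∧ 1 = 1
So t10 = 1 and t11 = 1.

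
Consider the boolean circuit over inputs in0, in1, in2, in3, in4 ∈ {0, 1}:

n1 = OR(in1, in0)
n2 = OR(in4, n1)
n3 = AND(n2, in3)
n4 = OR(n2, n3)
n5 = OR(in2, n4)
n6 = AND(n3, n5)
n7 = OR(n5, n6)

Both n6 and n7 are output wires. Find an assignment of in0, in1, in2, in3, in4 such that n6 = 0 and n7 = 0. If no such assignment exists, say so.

in0=0, in1=0, in2=0, in3=0, in4=0

Check with in0=0, in1=0, in2=0, in3=0, in4=0:
n1 = OR(in1, in0) = OR(0, 0) = 0
n2 = OR(in4, n1) = OR(0, 0) = 0
n3 = AND(n2, in3) = AND(0, 0) = 0
n4 = OR(n2, n3) = OR(0, 0) = 0
n5 = OR(in2, n4) = OR(0, 0) = 0
n6 = AND(n3, n5) = AND(0, 0) = 0
n7 = OR(n5, n6) = OR(0, 0) = 0
So n6 = 0 and n7 = 0.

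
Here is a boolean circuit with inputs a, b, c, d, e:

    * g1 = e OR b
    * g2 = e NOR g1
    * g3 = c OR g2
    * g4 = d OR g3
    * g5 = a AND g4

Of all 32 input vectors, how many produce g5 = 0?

g5 = a AND g4 must be 0, so at least one of a, g4 is 0.
Enumerating the 32 input combinations, 19 give g5 = 0 and 13 give g5 = 1.

19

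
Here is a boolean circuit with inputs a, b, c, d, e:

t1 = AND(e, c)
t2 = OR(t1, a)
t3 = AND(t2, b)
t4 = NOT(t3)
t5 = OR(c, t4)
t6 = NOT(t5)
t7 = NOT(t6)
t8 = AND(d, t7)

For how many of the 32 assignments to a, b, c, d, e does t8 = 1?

14

t8 = AND(d, t7) must be 1, so both d = 1 and t7 = 1.
t7 = NOT(t6) must be 1, so t6 = 0.
Enumerating the 32 input combinations, 14 give t8 = 1 and 18 give t8 = 0.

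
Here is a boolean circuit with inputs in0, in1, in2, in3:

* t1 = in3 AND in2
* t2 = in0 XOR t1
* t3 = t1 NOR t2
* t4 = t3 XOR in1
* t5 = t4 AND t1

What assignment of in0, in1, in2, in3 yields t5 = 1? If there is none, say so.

in0=1, in1=1, in2=1, in3=1

t5 = t4 AND t1 must be 1, so both t4 = 1 and t1 = 1.
Check with in0=1, in1=1, in2=1, in3=1:
t1 = in3 AND in2 = 1 AND 1 = 1
t2 = in0 XOR t1 = 1 XOR 1 = 0
t3 = t1 NOR t2 = 1 NOR 0 = 0
t4 = t3 XOR in1 = 0 XOR 1 = 1
t5 = t4 AND t1 = 1 AND 1 = 1
So t5 = 1 as required.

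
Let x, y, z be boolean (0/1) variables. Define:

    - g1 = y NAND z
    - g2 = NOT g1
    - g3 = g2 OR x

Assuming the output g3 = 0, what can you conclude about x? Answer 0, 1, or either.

0

g3 = g2 OR x must be 0, so both g2 = 0 and x = 0.
g2 = NOT g1 must be 0, so g1 = 1.
Every assignment with g3 = 0 has x = 0; there are 3 such assignment(s).
  x=0, y=0, z=0
  x=0, y=0, z=1
  x=0, y=1, z=0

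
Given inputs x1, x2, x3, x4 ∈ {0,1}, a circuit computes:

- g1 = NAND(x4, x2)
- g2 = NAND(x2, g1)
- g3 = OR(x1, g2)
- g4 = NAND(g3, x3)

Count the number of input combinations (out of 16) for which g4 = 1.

9

g4 = NAND(g3, x3) must be 1, so at least one of g3, x3 is 0.
Enumerating the 16 input combinations, 9 give g4 = 1 and 7 give g4 = 0.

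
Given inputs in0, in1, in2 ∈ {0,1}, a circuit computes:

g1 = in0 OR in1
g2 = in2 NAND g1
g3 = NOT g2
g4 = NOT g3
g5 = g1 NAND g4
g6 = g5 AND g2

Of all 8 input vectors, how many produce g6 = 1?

g6 = g5 AND g2 must be 1, so both g5 = 1 and g2 = 1.
g5 = g1 NAND g4 must be 1, so at least one of g1, g4 is 0.
Enumerating the 8 input combinations, 2 give g6 = 1 and 6 give g6 = 0.

2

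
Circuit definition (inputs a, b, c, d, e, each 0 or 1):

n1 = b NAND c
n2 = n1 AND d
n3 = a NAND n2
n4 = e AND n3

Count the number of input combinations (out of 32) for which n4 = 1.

n4 = e AND n3 must be 1, so both e = 1 and n3 = 1.
n3 = a NAND n2 must be 1, so at least one of a, n2 is 0.
Enumerating the 32 input combinations, 13 give n4 = 1 and 19 give n4 = 0.

13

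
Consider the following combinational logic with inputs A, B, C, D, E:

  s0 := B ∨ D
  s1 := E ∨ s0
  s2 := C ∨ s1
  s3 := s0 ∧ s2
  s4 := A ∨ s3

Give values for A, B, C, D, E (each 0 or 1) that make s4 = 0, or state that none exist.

s4 = A ∨ s3 must be 0, so both A = 0 and s3 = 0.
Check with A=0, B=0, C=1, D=0, E=1:
s0 = B ∨ D = 0 ∨ 0 = 0
s1 = E ∨ s0 = 1 ∨ 0 = 1
s2 = C ∨ s1 = 1 ∨ 1 = 1
s3 = s0 ∧ s2 = 0 ∧ 1 = 0
s4 = A ∨ s3 = 0 ∨ 0 = 0
So s4 = 0 as required.

A=0, B=0, C=1, D=0, E=1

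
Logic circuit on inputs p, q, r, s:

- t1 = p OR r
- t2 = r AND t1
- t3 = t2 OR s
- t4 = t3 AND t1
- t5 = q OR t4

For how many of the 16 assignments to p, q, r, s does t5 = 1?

t5 = q OR t4 must be 1, so at least one of q, t4 is 1.
Enumerating the 16 input combinations, 13 give t5 = 1 and 3 give t5 = 0.

13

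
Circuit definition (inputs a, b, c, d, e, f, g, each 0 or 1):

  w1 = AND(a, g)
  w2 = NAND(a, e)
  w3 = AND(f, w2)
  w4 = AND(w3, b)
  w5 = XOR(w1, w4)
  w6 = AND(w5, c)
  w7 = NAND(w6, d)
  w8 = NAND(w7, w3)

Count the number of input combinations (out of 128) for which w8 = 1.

w8 = NAND(w7, w3) must be 1, so at least one of w7, w3 is 0.
Enumerating the 128 input combinations, 86 give w8 = 1 and 42 give w8 = 0.

86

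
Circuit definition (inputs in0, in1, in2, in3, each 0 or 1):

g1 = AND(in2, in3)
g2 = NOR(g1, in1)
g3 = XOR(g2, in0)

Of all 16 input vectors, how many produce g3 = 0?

g3 = XOR(g2, in0) must be 0, so g2 and in0 are equal.
Enumerating the 16 input combinations, 8 give g3 = 0 and 8 give g3 = 1.

8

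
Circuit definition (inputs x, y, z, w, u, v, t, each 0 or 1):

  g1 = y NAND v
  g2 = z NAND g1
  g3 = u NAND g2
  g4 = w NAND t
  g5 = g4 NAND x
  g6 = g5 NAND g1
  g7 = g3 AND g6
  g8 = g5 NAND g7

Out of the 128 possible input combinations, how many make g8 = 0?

10

g8 = g5 NAND g7 must be 0, so both g5 = 1 and g7 = 1.
g5 = g4 NAND x must be 1, so at least one of g4, x is 0.
g7 = g3 AND g6 must be 1, so both g3 = 1 and g6 = 1.
Enumerating the 128 input combinations, 10 give g8 = 0 and 118 give g8 = 1.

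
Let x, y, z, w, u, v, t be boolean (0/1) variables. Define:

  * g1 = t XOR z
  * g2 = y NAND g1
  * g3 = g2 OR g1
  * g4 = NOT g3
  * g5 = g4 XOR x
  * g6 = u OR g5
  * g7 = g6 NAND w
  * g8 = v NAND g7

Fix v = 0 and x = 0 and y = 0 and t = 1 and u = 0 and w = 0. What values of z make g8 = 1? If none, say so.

g8 = v NAND g7 must be 1, so at least one of v, g7 is 0.
Check with v = 0 and x = 0 and y = 0 and t = 1 and u = 0 and w = 0 and z=0:
g1 = t XOR z = 1 XOR 0 = 1
g2 = y NAND g1 = 0 NAND 1 = 1
g3 = g2 OR g1 = 1 OR 1 = 1
g4 = NOT g3 = NOT 1 = 0
g5 = g4 XOR x = 0 XOR 0 = 0
g6 = u OR g5 = 0 OR 0 = 0
g7 = g6 NAND w = 0 NAND 0 = 1
g8 = v NAND g7 = 0 NAND 1 = 1
So g8 = 1.

z=0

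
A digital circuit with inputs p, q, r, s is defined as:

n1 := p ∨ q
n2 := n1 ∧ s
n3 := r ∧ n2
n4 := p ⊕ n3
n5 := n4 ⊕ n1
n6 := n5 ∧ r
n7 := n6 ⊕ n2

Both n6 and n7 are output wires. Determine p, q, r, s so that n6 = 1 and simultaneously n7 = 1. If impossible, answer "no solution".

Check with p=0, q=1, r=1, s=0:
n1 = p ∨ q = 0 ∨ 1 = 1
n2 = n1 ∧ s = 1 ∧ 0 = 0
n3 = r ∧ n2 = 1 ∧ 0 = 0
n4 = p ⊕ n3 = 0 ⊕ 0 = 0
n5 = n4 ⊕ n1 = 0 ⊕ 1 = 1
n6 = n5 ∧ r = 1 ∧ 1 = 1
n7 = n6 ⊕ n2 = 1 ⊕ 0 = 1
So n6 = 1 and n7 = 1.

p=0, q=1, r=1, s=0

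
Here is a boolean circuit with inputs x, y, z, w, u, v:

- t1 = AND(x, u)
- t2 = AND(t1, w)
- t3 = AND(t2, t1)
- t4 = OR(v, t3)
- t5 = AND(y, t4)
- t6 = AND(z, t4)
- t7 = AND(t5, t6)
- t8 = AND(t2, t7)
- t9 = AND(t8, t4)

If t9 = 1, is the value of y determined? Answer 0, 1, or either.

t9 = AND(t8, t4) must be 1, so both t8 = 1 and t4 = 1.
t8 = AND(t2, t7) must be 1, so both t2 = 1 and t7 = 1.
t4 = OR(v, t3) must be 1, so at least one of v, t3 is 1.
Every assignment with t9 = 1 has y = 1; there are 2 such assignment(s).
  x=1, y=1, z=1, w=1, u=1, v=0
  x=1, y=1, z=1, w=1, u=1, v=1

1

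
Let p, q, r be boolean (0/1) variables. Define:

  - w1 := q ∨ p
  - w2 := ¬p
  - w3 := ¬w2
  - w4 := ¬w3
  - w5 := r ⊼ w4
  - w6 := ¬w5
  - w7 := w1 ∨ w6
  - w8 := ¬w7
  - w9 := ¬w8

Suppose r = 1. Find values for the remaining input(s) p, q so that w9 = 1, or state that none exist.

p=1, q=0

w9 = ¬w8 must be 1, so w8 = 0.
Check with r = 1 and p=1, q=0:
w1 = q ∨ p = 0 ∨ 1 = 1
w2 = ¬p = ¬1 = 0
w3 = ¬w2 = ¬0 = 1
w4 = ¬w3 = ¬1 = 0
w5 = r ⊼ w4 = 1 ⊼ 0 = 1
w6 = ¬w5 = ¬1 = 0
w7 = w1 ∨ w6 = 1 ∨ 0 = 1
w8 = ¬w7 = ¬1 = 0
w9 = ¬w8 = ¬0 = 1
So w9 = 1.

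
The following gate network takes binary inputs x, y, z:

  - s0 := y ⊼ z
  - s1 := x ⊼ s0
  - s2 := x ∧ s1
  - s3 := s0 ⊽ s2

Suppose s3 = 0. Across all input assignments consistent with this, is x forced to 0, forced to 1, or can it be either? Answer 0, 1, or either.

Both values of x occur among assignments with s3 = 0:
  x=0: x=0, y=0, z=0
  x=1: x=1, y=0, z=0

either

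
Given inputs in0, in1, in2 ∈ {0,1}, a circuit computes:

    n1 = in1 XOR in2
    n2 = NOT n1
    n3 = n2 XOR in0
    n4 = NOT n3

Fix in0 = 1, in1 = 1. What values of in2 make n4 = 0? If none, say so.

in2=0

n4 = NOT n3 must be 0, so n3 = 1.
n3 = n2 XOR in0 must be 1, so n2 and in0 differ.
Check with in0 = 1, in1 = 1 and in2=0:
n1 = in1 XOR in2 = 1 XOR 0 = 1
n2 = NOT n1 = NOT 1 = 0
n3 = n2 XOR in0 = 0 XOR 1 = 1
n4 = NOT n3 = NOT 1 = 0
So n4 = 0.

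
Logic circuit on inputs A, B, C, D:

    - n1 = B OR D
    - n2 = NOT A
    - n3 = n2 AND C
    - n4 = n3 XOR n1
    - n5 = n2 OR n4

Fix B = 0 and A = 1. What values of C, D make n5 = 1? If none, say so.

C=1, D=1

n5 = n2 OR n4 must be 1, so at least one of n2, n4 is 1.
Check with B = 0 and A = 1 and C=1, D=1:
n1 = B OR D = 0 OR 1 = 1
n2 = NOT A = NOT 1 = 0
n3 = n2 AND C = 0 AND 1 = 0
n4 = n3 XOR n1 = 0 XOR 1 = 1
n5 = n2 OR n4 = 0 OR 1 = 1
So n5 = 1.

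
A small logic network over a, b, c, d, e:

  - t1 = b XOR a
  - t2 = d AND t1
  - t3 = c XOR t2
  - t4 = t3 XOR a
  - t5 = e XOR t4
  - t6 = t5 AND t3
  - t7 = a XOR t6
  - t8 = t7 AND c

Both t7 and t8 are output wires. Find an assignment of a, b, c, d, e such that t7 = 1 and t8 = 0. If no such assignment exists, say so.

Check with a=1, b=1, c=0, d=1, e=0:
t1 = b XOR a = 1 XOR 1 = 0
t2 = d AND t1 = 1 AND 0 = 0
t3 = c XOR t2 = 0 XOR 0 = 0
t4 = t3 XOR a = 0 XOR 1 = 1
t5 = e XOR t4 = 0 XOR 1 = 1
t6 = t5 AND t3 = 1 AND 0 = 0
t7 = a XOR t6 = 1 XOR 0 = 1
t8 = t7 AND c = 1 AND 0 = 0
So t7 = 1 and t8 = 0.

a=1, b=1, c=0, d=1, e=0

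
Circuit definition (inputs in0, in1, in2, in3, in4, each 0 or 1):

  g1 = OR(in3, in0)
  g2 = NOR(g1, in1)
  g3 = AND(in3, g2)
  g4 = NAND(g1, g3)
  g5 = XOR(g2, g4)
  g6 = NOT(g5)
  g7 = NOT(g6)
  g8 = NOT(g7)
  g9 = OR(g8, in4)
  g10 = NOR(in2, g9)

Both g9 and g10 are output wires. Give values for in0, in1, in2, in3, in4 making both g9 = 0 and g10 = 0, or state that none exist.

Check with in0=1, in1=1, in2=1, in3=1, in4=0:
g1 = OR(in3, in0) = OR(1, 1) = 1
g2 = NOR(g1, in1) = NOR(1, 1) = 0
g3 = AND(in3, g2) = AND(1, 0) = 0
g4 = NAND(g1, g3) = NAND(1, 0) = 1
g5 = XOR(g2, g4) = XOR(0, 1) = 1
g6 = NOT(g5) = NOT 1 = 0
g7 = NOT(g6) = NOT 0 = 1
g8 = NOT(g7) = NOT 1 = 0
g9 = OR(g8, in4) = OR(0, 0) = 0
g10 = NOR(in2, g9) = NOR(1, 0) = 0
So g9 = 0 and g10 = 0.

in0=1, in1=1, in2=1, in3=1, in4=0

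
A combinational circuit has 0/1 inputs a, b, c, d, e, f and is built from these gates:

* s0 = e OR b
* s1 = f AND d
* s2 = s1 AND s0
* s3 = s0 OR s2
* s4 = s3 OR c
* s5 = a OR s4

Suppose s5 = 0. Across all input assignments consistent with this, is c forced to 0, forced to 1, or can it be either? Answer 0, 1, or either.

s5 = a OR s4 must be 0, so both a = 0 and s4 = 0.
s4 = s3 OR c must be 0, so both s3 = 0 and c = 0.
s3 = s0 OR s2 must be 0, so both s0 = 0 and s2 = 0.
Every assignment with s5 = 0 has c = 0; there are 4 such assignment(s).
  a=0, b=0, c=0, d=0, e=0, f=0
  a=0, b=0, c=0, d=0, e=0, f=1
  a=0, b=0, c=0, d=1, e=0, f=0
  a=0, b=0, c=0, d=1, e=0, f=1

0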